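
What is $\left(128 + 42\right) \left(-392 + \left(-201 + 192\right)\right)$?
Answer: $-68170$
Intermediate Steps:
$\left(128 + 42\right) \left(-392 + \left(-201 + 192\right)\right) = 170 \left(-392 - 9\right) = 170 \left(-401\right) = -68170$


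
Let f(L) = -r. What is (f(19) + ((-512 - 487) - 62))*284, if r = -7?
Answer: -299336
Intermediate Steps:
f(L) = 7 (f(L) = -1*(-7) = 7)
(f(19) + ((-512 - 487) - 62))*284 = (7 + ((-512 - 487) - 62))*284 = (7 + (-999 - 62))*284 = (7 - 1061)*284 = -1054*284 = -299336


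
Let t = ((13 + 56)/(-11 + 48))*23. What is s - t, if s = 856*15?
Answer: 473493/37 ≈ 12797.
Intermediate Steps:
s = 12840
t = 1587/37 (t = (69/37)*23 = 1587/37 ≈ 42.892)
s - t = 12840 - 1*1587/37 = 12840 - 1587/37 = 473493/37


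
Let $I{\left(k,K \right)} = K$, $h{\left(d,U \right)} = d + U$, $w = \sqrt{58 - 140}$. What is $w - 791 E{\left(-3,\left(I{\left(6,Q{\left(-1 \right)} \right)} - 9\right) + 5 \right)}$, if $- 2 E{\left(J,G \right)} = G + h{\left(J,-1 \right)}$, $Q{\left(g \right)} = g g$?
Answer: $- \frac{5537}{2} + i \sqrt{82} \approx -2768.5 + 9.0554 i$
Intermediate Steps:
$w = i \sqrt{82}$ ($w = \sqrt{-82} = i \sqrt{82} \approx 9.0554 i$)
$Q{\left(g \right)} = g^{2}$
$h{\left(d,U \right)} = U + d$
$E{\left(J,G \right)} = \frac{1}{2} - \frac{G}{2} - \frac{J}{2}$ ($E{\left(J,G \right)} = - \frac{G + \left(-1 + J\right)}{2} = - \frac{-1 + G + J}{2} = \frac{1}{2} - \frac{G}{2} - \frac{J}{2}$)
$w - 791 E{\left(-3,\left(I{\left(6,Q{\left(-1 \right)} \right)} - 9\right) + 5 \right)} = i \sqrt{82} - 791 \left(\frac{1}{2} - \frac{\left(\left(-1\right)^{2} - 9\right) + 5}{2} - - \frac{3}{2}\right) = i \sqrt{82} - 791 \left(\frac{1}{2} - \frac{\left(1 - 9\right) + 5}{2} + \frac{3}{2}\right) = i \sqrt{82} - 791 \left(\frac{1}{2} - \frac{-8 + 5}{2} + \frac{3}{2}\right) = i \sqrt{82} - 791 \left(\frac{1}{2} - - \frac{3}{2} + \frac{3}{2}\right) = i \sqrt{82} - 791 \left(\frac{1}{2} + \frac{3}{2} + \frac{3}{2}\right) = i \sqrt{82} - \frac{5537}{2} = - \frac{5537}{2} + i \sqrt{82}$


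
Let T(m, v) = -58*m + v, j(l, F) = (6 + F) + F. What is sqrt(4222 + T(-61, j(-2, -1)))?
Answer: 2*sqrt(1941) ≈ 88.114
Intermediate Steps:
j(l, F) = 6 + 2*F
T(m, v) = v - 58*m
sqrt(4222 + T(-61, j(-2, -1))) = sqrt(4222 + ((6 + 2*(-1)) - 58*(-61))) = sqrt(4222 + ((6 - 2) + 3538)) = sqrt(4222 + (4 + 3538)) = sqrt(4222 + 3542) = sqrt(7764) = 2*sqrt(1941)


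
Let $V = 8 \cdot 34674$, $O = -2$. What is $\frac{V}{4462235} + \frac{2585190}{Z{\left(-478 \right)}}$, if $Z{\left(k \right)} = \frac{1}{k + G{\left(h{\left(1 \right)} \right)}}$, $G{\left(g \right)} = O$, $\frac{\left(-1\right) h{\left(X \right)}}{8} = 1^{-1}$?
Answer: $- \frac{5537148143554608}{4462235} \approx -1.2409 \cdot 10^{9}$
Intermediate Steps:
$h{\left(X \right)} = -8$ ($h{\left(X \right)} = - \frac{8}{1} = \left(-8\right) 1 = -8$)
$G{\left(g \right)} = -2$
$Z{\left(k \right)} = \frac{1}{-2 + k}$ ($Z{\left(k \right)} = \frac{1}{k - 2} = \frac{1}{-2 + k}$)
$V = 277392$
$\frac{V}{4462235} + \frac{2585190}{Z{\left(-478 \right)}} = \frac{277392}{4462235} + \frac{2585190}{\frac{1}{-2 - 478}} = 277392 \cdot \frac{1}{4462235} + \frac{2585190}{\frac{1}{-480}} = \frac{277392}{4462235} + \frac{2585190}{- \frac{1}{480}} = \frac{277392}{4462235} + 2585190 \left(-480\right) = \frac{277392}{4462235} - 1240891200 = - \frac{5537148143554608}{4462235}$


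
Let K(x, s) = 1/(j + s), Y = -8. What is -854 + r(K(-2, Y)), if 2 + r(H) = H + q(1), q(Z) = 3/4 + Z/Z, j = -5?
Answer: -44425/52 ≈ -854.33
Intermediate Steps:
K(x, s) = 1/(-5 + s)
q(Z) = 7/4 (q(Z) = 3*(¼) + 1 = ¾ + 1 = 7/4)
r(H) = -¼ + H (r(H) = -2 + (H + 7/4) = -2 + (7/4 + H) = -¼ + H)
-854 + r(K(-2, Y)) = -854 + (-¼ + 1/(-5 - 8)) = -854 + (-¼ + 1/(-13)) = -854 + (-¼ - 1/13) = -854 - 17/52 = -44425/52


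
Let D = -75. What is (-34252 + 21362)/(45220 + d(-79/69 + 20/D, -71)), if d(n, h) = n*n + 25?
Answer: -767116125/2692761647 ≈ -0.28488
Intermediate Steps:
d(n, h) = 25 + n² (d(n, h) = n² + 25 = 25 + n²)
(-34252 + 21362)/(45220 + d(-79/69 + 20/D, -71)) = (-34252 + 21362)/(45220 + (25 + (-79/69 + 20/(-75))²)) = -12890/(45220 + (25 + (-79*1/69 + 20*(-1/75))²)) = -12890/(45220 + (25 + (-79/69 - 4/15)²)) = -12890/(45220 + (25 + (-487/345)²)) = -12890/(45220 + (25 + 237169/119025)) = -12890/(45220 + 3212794/119025) = -12890/5385523294/119025 = -12890*119025/5385523294 = -767116125/2692761647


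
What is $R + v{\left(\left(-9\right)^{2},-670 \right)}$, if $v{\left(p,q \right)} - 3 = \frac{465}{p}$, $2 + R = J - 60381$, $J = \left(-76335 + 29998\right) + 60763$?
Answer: $- \frac{1240603}{27} \approx -45948.0$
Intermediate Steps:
$J = 14426$ ($J = -46337 + 60763 = 14426$)
$R = -45957$ ($R = -2 + \left(14426 - 60381\right) = -2 - 45955 = -45957$)
$v{\left(p,q \right)} = 3 + \frac{465}{p}$
$R + v{\left(\left(-9\right)^{2},-670 \right)} = -45957 + \left(3 + \frac{465}{\left(-9\right)^{2}}\right) = -45957 + \left(3 + \frac{465}{81}\right) = -45957 + \left(3 + 465 \cdot \frac{1}{81}\right) = -45957 + \left(3 + \frac{155}{27}\right) = -45957 + \frac{236}{27} = - \frac{1240603}{27}$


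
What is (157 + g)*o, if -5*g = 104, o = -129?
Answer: -87849/5 ≈ -17570.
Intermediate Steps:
g = -104/5 (g = -1/5*104 = -104/5 ≈ -20.800)
(157 + g)*o = (157 - 104/5)*(-129) = (681/5)*(-129) = -87849/5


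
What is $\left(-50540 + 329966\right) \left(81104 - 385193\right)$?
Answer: $-84970372914$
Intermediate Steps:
$\left(-50540 + 329966\right) \left(81104 - 385193\right) = 279426 \left(-304089\right) = -84970372914$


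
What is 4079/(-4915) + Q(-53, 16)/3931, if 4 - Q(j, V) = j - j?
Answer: -16014889/19320865 ≈ -0.82889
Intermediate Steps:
Q(j, V) = 4 (Q(j, V) = 4 - (j - j) = 4 - 1*0 = 4 + 0 = 4)
4079/(-4915) + Q(-53, 16)/3931 = 4079/(-4915) + 4/3931 = 4079*(-1/4915) + 4*(1/3931) = -4079/4915 + 4/3931 = -16014889/19320865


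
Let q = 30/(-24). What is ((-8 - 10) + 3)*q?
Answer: 75/4 ≈ 18.750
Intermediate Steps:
q = -5/4 (q = 30*(-1/24) = -5/4 ≈ -1.2500)
((-8 - 10) + 3)*q = ((-8 - 10) + 3)*(-5/4) = (-18 + 3)*(-5/4) = -15*(-5/4) = 75/4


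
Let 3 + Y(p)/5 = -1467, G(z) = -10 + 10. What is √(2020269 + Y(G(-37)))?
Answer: √2012919 ≈ 1418.8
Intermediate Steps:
G(z) = 0
Y(p) = -7350 (Y(p) = -15 + 5*(-1467) = -15 - 7335 = -7350)
√(2020269 + Y(G(-37))) = √(2020269 - 7350) = √2012919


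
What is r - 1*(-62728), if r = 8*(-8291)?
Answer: -3600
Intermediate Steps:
r = -66328
r - 1*(-62728) = -66328 - 1*(-62728) = -66328 + 62728 = -3600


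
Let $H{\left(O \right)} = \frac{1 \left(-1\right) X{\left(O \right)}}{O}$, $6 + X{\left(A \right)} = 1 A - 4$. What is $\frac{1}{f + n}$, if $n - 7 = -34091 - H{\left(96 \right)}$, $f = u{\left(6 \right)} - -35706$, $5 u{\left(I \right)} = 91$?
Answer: $\frac{240}{393863} \approx 0.00060935$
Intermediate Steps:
$u{\left(I \right)} = \frac{91}{5}$ ($u{\left(I \right)} = \frac{1}{5} \cdot 91 = \frac{91}{5}$)
$X{\left(A \right)} = -10 + A$ ($X{\left(A \right)} = -6 + \left(1 A - 4\right) = -6 + \left(A - 4\right) = -6 + \left(-4 + A\right) = -10 + A$)
$f = \frac{178621}{5}$ ($f = \frac{91}{5} - -35706 = \frac{91}{5} + 35706 = \frac{178621}{5} \approx 35724.0$)
$H{\left(O \right)} = \frac{10 - O}{O}$ ($H{\left(O \right)} = \frac{1 \left(-1\right) \left(-10 + O\right)}{O} = \frac{\left(-1\right) \left(-10 + O\right)}{O} = \frac{10 - O}{O}$)
$n = - \frac{1635989}{48}$ ($n = 7 - \left(34091 + \frac{10 - 96}{96}\right) = 7 - \left(34091 + \frac{1}{96} \left(-86\right)\right) = 7 - \frac{1636325}{48} = - \frac{1635989}{48} \approx -34083.0$)
$\frac{1}{f + n} = \frac{1}{\frac{178621}{5} - \frac{1635989}{48}} = \frac{1}{\frac{393863}{240}} = \frac{240}{393863}$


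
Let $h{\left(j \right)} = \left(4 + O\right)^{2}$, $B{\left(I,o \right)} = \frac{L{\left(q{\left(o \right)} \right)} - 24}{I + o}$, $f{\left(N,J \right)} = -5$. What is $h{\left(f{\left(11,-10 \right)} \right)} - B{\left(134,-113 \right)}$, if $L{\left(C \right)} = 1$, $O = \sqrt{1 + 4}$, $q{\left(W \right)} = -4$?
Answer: $\frac{464}{21} + 8 \sqrt{5} \approx 39.984$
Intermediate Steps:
$O = \sqrt{5} \approx 2.2361$
$B{\left(I,o \right)} = - \frac{23}{I + o}$ ($B{\left(I,o \right)} = \frac{1 - 24}{I + o} = - \frac{23}{I + o}$)
$h{\left(j \right)} = \left(4 + \sqrt{5}\right)^{2}$
$h{\left(f{\left(11,-10 \right)} \right)} - B{\left(134,-113 \right)} = \left(4 + \sqrt{5}\right)^{2} - - \frac{23}{134 - 113} = \left(4 + \sqrt{5}\right)^{2} - - \frac{23}{21} = \left(4 + \sqrt{5}\right)^{2} + \frac{23}{21} = \frac{23}{21} + \left(4 + \sqrt{5}\right)^{2}$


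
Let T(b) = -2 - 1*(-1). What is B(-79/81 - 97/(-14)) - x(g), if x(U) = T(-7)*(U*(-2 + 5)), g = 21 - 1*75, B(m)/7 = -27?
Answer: -351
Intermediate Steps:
B(m) = -189 (B(m) = 7*(-27) = -189)
T(b) = -1 (T(b) = -2 + 1 = -1)
g = -54 (g = 21 - 75 = -54)
x(U) = -3*U (x(U) = -U*(-2 + 5) = -U*3 = -3*U)
B(-79/81 - 97/(-14)) - x(g) = -189 - (-3)*(-54) = -189 - 1*162 = -189 - 162 = -351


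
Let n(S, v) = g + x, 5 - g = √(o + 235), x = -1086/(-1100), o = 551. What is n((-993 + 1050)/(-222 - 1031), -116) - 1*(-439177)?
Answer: 241550643/550 - √786 ≈ 4.3916e+5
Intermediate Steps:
x = 543/550 (x = -1086*(-1/1100) = 543/550 ≈ 0.98727)
g = 5 - √786 (g = 5 - √(551 + 235) = 5 - √786 ≈ -23.036)
n(S, v) = 3293/550 - √786 (n(S, v) = (5 - √786) + 543/550 = 3293/550 - √786)
n((-993 + 1050)/(-222 - 1031), -116) - 1*(-439177) = (3293/550 - √786) - 1*(-439177) = (3293/550 - √786) + 439177 = 241550643/550 - √786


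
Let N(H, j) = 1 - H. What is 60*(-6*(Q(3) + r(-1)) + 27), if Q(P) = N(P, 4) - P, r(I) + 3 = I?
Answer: 4860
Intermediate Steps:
r(I) = -3 + I
Q(P) = 1 - 2*P (Q(P) = (1 - P) - P = 1 - 2*P)
60*(-6*(Q(3) + r(-1)) + 27) = 60*(-6*((1 - 2*3) + (-3 - 1)) + 27) = 60*(-6*((1 - 6) - 4) + 27) = 60*(-6*(-5 - 4) + 27) = 60*(-6*(-9) + 27) = 60*(54 + 27) = 60*81 = 4860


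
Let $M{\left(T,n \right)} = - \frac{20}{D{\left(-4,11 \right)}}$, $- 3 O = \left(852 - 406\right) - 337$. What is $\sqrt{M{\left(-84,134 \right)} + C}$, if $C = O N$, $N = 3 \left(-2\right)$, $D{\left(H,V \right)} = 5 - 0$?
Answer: $\sqrt{214} \approx 14.629$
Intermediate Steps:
$D{\left(H,V \right)} = 5$ ($D{\left(H,V \right)} = 5 + 0 = 5$)
$O = - \frac{109}{3}$ ($O = - \frac{\left(852 - 406\right) - 337}{3} = - \frac{446 - 337}{3} = \left(- \frac{1}{3}\right) 109 = - \frac{109}{3} \approx -36.333$)
$N = -6$
$M{\left(T,n \right)} = -4$ ($M{\left(T,n \right)} = - \frac{20}{5} = \left(-20\right) \frac{1}{5} = -4$)
$C = 218$ ($C = \left(- \frac{109}{3}\right) \left(-6\right) = 218$)
$\sqrt{M{\left(-84,134 \right)} + C} = \sqrt{-4 + 218} = \sqrt{214}$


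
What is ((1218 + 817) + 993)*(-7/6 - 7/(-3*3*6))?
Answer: -84784/27 ≈ -3140.1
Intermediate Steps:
((1218 + 817) + 993)*(-7/6 - 7/(-3*3*6)) = (2035 + 993)*(-7*⅙ - 7/((-9*6))) = 3028*(-7/6 - 7/(-54)) = 3028*(-7/6 - 7*(-1/54)) = 3028*(-7/6 + 7/54) = 3028*(-28/27) = -84784/27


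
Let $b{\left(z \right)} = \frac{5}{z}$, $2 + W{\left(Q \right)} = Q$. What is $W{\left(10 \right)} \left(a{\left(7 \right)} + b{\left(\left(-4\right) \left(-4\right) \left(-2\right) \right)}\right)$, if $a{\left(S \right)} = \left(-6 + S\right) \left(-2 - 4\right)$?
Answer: $- \frac{197}{4} \approx -49.25$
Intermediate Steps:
$W{\left(Q \right)} = -2 + Q$
$a{\left(S \right)} = 36 - 6 S$ ($a{\left(S \right)} = \left(-6 + S\right) \left(-6\right) = 36 - 6 S$)
$W{\left(10 \right)} \left(a{\left(7 \right)} + b{\left(\left(-4\right) \left(-4\right) \left(-2\right) \right)}\right) = \left(-2 + 10\right) \left(\left(36 - 42\right) + \frac{5}{\left(-4\right) \left(-4\right) \left(-2\right)}\right) = 8 \left(\left(36 - 42\right) + \frac{5}{16 \left(-2\right)}\right) = 8 \left(-6 + \frac{5}{-32}\right) = 8 \left(-6 + 5 \left(- \frac{1}{32}\right)\right) = 8 \left(-6 - \frac{5}{32}\right) = 8 \left(- \frac{197}{32}\right) = - \frac{197}{4}$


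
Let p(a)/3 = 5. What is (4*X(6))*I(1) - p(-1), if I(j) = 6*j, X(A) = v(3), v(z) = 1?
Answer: 9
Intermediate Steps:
X(A) = 1
p(a) = 15 (p(a) = 3*5 = 15)
(4*X(6))*I(1) - p(-1) = (4*1)*(6*1) - 1*15 = 4*6 - 15 = 24 - 15 = 9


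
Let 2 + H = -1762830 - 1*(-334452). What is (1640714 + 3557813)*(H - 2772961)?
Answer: -21840784624707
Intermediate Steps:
H = -1428380 (H = -2 + (-1762830 - 1*(-334452)) = -2 + (-1762830 + 334452) = -2 - 1428378 = -1428380)
(1640714 + 3557813)*(H - 2772961) = (1640714 + 3557813)*(-1428380 - 2772961) = 5198527*(-4201341) = -21840784624707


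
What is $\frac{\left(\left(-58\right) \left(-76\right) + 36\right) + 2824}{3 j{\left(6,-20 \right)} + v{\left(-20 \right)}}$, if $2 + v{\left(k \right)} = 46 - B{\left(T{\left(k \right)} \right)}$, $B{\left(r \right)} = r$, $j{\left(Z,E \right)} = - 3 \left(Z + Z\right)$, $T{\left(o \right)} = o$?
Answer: $- \frac{1817}{11} \approx -165.18$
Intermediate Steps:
$j{\left(Z,E \right)} = - 6 Z$ ($j{\left(Z,E \right)} = - 3 \cdot 2 Z = - 6 Z$)
$v{\left(k \right)} = 44 - k$ ($v{\left(k \right)} = -2 - \left(-46 + k\right) = 44 - k$)
$\frac{\left(\left(-58\right) \left(-76\right) + 36\right) + 2824}{3 j{\left(6,-20 \right)} + v{\left(-20 \right)}} = \frac{\left(\left(-58\right) \left(-76\right) + 36\right) + 2824}{3 \left(\left(-6\right) 6\right) + \left(44 - -20\right)} = \frac{\left(4408 + 36\right) + 2824}{3 \left(-36\right) + \left(44 + 20\right)} = \frac{4444 + 2824}{-108 + 64} = \frac{7268}{-44} = 7268 \left(- \frac{1}{44}\right) = - \frac{1817}{11}$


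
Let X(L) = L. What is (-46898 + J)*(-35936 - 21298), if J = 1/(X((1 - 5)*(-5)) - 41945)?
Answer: 37511137863778/13975 ≈ 2.6842e+9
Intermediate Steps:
J = -1/41925 (J = 1/((1 - 5)*(-5) - 41945) = 1/(-4*(-5) - 41945) = 1/(20 - 41945) = 1/(-41925) = -1/41925 ≈ -2.3852e-5)
(-46898 + J)*(-35936 - 21298) = (-46898 - 1/41925)*(-35936 - 21298) = -1966198651/41925*(-57234) = 37511137863778/13975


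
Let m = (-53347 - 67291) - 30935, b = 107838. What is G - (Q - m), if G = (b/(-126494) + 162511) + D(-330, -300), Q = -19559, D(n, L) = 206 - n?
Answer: 1962690232/63247 ≈ 31032.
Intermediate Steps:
m = -151573 (m = -120638 - 30935 = -151573)
G = 10312179690/63247 (G = (107838/(-126494) + 162511) + (206 - 1*(-330)) = (107838*(-1/126494) + 162511) + (206 + 330) = (-53919/63247 + 162511) + 536 = 10278279298/63247 + 536 = 10312179690/63247 ≈ 1.6305e+5)
G - (Q - m) = 10312179690/63247 - (-19559 - 1*(-151573)) = 10312179690/63247 - (-19559 + 151573) = 10312179690/63247 - 1*132014 = 10312179690/63247 - 132014 = 1962690232/63247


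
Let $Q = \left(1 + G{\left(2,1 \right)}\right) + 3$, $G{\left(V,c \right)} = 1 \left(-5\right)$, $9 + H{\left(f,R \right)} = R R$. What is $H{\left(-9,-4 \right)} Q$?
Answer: $-7$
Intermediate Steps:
$H{\left(f,R \right)} = -9 + R^{2}$ ($H{\left(f,R \right)} = -9 + R R = -9 + R^{2}$)
$G{\left(V,c \right)} = -5$
$Q = -1$ ($Q = \left(1 - 5\right) + 3 = -4 + 3 = -1$)
$H{\left(-9,-4 \right)} Q = \left(-9 + \left(-4\right)^{2}\right) \left(-1\right) = \left(-9 + 16\right) \left(-1\right) = 7 \left(-1\right) = -7$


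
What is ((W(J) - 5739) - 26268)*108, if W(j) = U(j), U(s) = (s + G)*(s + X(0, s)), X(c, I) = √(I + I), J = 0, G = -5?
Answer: -3456756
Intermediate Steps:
X(c, I) = √2*√I (X(c, I) = √(2*I) = √2*√I)
U(s) = (-5 + s)*(s + √2*√s) (U(s) = (s - 5)*(s + √2*√s) = (-5 + s)*(s + √2*√s))
W(j) = j² - 5*j + √2*j^(3/2) - 5*√2*√j
((W(J) - 5739) - 26268)*108 = (((0² - 5*0 + √2*0^(3/2) - 5*√2*√0) - 5739) - 26268)*108 = (((0 + 0 + √2*0 - 5*√2*0) - 5739) - 26268)*108 = (((0 + 0 + 0 + 0) - 5739) - 26268)*108 = ((0 - 5739) - 26268)*108 = (-5739 - 26268)*108 = -32007*108 = -3456756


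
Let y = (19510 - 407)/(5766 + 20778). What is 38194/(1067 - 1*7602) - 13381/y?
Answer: -331695045746/17834015 ≈ -18599.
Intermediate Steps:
y = 2729/3792 (y = 19103/26544 = 19103*(1/26544) = 2729/3792 ≈ 0.71967)
38194/(1067 - 1*7602) - 13381/y = 38194/(1067 - 1*7602) - 13381/2729/3792 = 38194/(1067 - 7602) - 13381*3792/2729 = 38194/(-6535) - 50740752/2729 = 38194*(-1/6535) - 50740752/2729 = -38194/6535 - 50740752/2729 = -331695045746/17834015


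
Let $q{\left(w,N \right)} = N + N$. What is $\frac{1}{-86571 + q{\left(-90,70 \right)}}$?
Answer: $- \frac{1}{86431} \approx -1.157 \cdot 10^{-5}$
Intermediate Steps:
$q{\left(w,N \right)} = 2 N$
$\frac{1}{-86571 + q{\left(-90,70 \right)}} = \frac{1}{-86571 + 2 \cdot 70} = \frac{1}{-86571 + 140} = \frac{1}{-86431} = - \frac{1}{86431}$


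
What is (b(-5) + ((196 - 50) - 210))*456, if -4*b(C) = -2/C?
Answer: -146148/5 ≈ -29230.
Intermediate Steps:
b(C) = 1/(2*C) (b(C) = -(-1)/(2*C) = 1/(2*C))
(b(-5) + ((196 - 50) - 210))*456 = ((½)/(-5) + ((196 - 50) - 210))*456 = ((½)*(-⅕) + (146 - 210))*456 = (-⅒ - 64)*456 = -641/10*456 = -146148/5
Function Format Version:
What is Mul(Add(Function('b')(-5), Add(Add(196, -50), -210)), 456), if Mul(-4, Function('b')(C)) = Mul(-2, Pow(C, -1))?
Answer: Rational(-146148, 5) ≈ -29230.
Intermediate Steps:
Function('b')(C) = Mul(Rational(1, 2), Pow(C, -1)) (Function('b')(C) = Mul(Rational(-1, 4), Mul(-2, Pow(C, -1))) = Mul(Rational(1, 2), Pow(C, -1)))
Mul(Add(Function('b')(-5), Add(Add(196, -50), -210)), 456) = Mul(Add(Mul(Rational(1, 2), Pow(-5, -1)), Add(Add(196, -50), -210)), 456) = Mul(Add(Mul(Rational(1, 2), Rational(-1, 5)), Add(146, -210)), 456) = Mul(Add(Rational(-1, 10), -64), 456) = Mul(Rational(-641, 10), 456) = Rational(-146148, 5)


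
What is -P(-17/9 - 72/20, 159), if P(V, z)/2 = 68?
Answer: -136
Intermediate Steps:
P(V, z) = 136 (P(V, z) = 2*68 = 136)
-P(-17/9 - 72/20, 159) = -1*136 = -136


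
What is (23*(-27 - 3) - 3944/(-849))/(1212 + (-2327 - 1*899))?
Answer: 290933/854943 ≈ 0.34030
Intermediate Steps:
(23*(-27 - 3) - 3944/(-849))/(1212 + (-2327 - 1*899)) = (23*(-30) - 3944*(-1/849))/(1212 + (-2327 - 899)) = (-690 + 3944/849)/(1212 - 3226) = -581866/849/(-2014) = -581866/849*(-1/2014) = 290933/854943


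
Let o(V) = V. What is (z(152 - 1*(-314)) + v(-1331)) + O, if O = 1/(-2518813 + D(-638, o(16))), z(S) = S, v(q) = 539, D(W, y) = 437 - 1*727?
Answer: 2531698514/2519103 ≈ 1005.0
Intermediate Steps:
D(W, y) = -290 (D(W, y) = 437 - 727 = -290)
O = -1/2519103 (O = 1/(-2518813 - 290) = 1/(-2519103) = -1/2519103 ≈ -3.9697e-7)
(z(152 - 1*(-314)) + v(-1331)) + O = ((152 - 1*(-314)) + 539) - 1/2519103 = ((152 + 314) + 539) - 1/2519103 = (466 + 539) - 1/2519103 = 1005 - 1/2519103 = 2531698514/2519103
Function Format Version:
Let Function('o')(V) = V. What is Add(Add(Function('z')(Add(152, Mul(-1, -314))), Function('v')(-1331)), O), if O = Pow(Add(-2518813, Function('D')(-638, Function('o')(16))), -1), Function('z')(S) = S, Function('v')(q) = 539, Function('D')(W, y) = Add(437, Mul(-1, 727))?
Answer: Rational(2531698514, 2519103) ≈ 1005.0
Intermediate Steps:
Function('D')(W, y) = -290 (Function('D')(W, y) = Add(437, -727) = -290)
O = Rational(-1, 2519103) (O = Pow(Add(-2518813, -290), -1) = Pow(-2519103, -1) = Rational(-1, 2519103) ≈ -3.9697e-7)
Add(Add(Function('z')(Add(152, Mul(-1, -314))), Function('v')(-1331)), O) = Add(Add(Add(152, Mul(-1, -314)), 539), Rational(-1, 2519103)) = Add(Add(Add(152, 314), 539), Rational(-1, 2519103)) = Add(Add(466, 539), Rational(-1, 2519103)) = Add(1005, Rational(-1, 2519103)) = Rational(2531698514, 2519103)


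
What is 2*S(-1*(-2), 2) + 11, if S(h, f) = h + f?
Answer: 19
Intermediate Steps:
S(h, f) = f + h
2*S(-1*(-2), 2) + 11 = 2*(2 - 1*(-2)) + 11 = 2*(2 + 2) + 11 = 2*4 + 11 = 8 + 11 = 19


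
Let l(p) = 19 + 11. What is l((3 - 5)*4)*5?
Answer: 150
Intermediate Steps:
l(p) = 30
l((3 - 5)*4)*5 = 30*5 = 150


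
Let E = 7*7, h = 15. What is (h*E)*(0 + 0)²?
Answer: 0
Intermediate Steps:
E = 49
(h*E)*(0 + 0)² = (15*49)*(0 + 0)² = 735*0² = 735*0 = 0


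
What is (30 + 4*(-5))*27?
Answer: 270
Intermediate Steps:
(30 + 4*(-5))*27 = (30 - 20)*27 = 10*27 = 270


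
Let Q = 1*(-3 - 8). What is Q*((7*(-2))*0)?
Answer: 0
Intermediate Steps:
Q = -11 (Q = 1*(-11) = -11)
Q*((7*(-2))*0) = -11*7*(-2)*0 = -(-154)*0 = -11*0 = 0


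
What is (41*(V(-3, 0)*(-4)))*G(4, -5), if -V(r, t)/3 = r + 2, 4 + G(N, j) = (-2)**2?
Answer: 0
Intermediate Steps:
G(N, j) = 0 (G(N, j) = -4 + (-2)**2 = -4 + 4 = 0)
V(r, t) = -6 - 3*r (V(r, t) = -3*(r + 2) = -3*(2 + r) = -6 - 3*r)
(41*(V(-3, 0)*(-4)))*G(4, -5) = (41*((-6 - 3*(-3))*(-4)))*0 = (41*((-6 + 9)*(-4)))*0 = (41*(3*(-4)))*0 = (41*(-12))*0 = -492*0 = 0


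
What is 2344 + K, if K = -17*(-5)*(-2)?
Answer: 2174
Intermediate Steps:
K = -170 (K = 85*(-2) = -170)
2344 + K = 2344 - 170 = 2174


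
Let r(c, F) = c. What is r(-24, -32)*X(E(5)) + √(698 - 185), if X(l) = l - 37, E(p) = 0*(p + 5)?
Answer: 888 + 3*√57 ≈ 910.65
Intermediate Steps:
E(p) = 0 (E(p) = 0*(5 + p) = 0)
X(l) = -37 + l
r(-24, -32)*X(E(5)) + √(698 - 185) = -24*(-37 + 0) + √(698 - 185) = -24*(-37) + √513 = 888 + 3*√57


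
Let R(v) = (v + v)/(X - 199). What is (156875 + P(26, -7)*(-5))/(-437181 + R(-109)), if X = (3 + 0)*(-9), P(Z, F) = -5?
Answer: -4432425/12350336 ≈ -0.35889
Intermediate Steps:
X = -27 (X = 3*(-9) = -27)
R(v) = -v/113 (R(v) = (v + v)/(-27 - 199) = (2*v)/(-226) = (2*v)*(-1/226) = -v/113)
(156875 + P(26, -7)*(-5))/(-437181 + R(-109)) = (156875 - 5*(-5))/(-437181 - 1/113*(-109)) = (156875 + 25)/(-437181 + 109/113) = 156900/(-49401344/113) = 156900*(-113/49401344) = -4432425/12350336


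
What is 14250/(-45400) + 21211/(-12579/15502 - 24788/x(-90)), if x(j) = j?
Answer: 13380699759015/173941685564 ≈ 76.926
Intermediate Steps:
14250/(-45400) + 21211/(-12579/15502 - 24788/x(-90)) = 14250/(-45400) + 21211/(-12579/15502 - 24788/(-90)) = 14250*(-1/45400) + 21211/(-12579*1/15502 - 24788*(-1/90)) = -285/908 + 21211/(-12579/15502 + 12394/45) = -285/908 + 21211/(191565733/697590) = -285/908 + 21211*(697590/191565733) = -285/908 + 14796581490/191565733 = 13380699759015/173941685564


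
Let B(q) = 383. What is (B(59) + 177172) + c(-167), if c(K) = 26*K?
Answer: 173213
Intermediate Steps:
(B(59) + 177172) + c(-167) = (383 + 177172) + 26*(-167) = 177555 - 4342 = 173213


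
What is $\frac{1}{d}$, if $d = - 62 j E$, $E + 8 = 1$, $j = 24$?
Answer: $\frac{1}{10416} \approx 9.6006 \cdot 10^{-5}$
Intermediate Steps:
$E = -7$ ($E = -8 + 1 = -7$)
$d = 10416$ ($d = \left(-62\right) 24 \left(-7\right) = \left(-1488\right) \left(-7\right) = 10416$)
$\frac{1}{d} = \frac{1}{10416}$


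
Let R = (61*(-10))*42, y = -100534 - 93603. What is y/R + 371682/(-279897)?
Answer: 14938623683/2390320380 ≈ 6.2496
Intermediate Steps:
y = -194137
R = -25620 (R = -610*42 = -25620)
y/R + 371682/(-279897) = -194137/(-25620) + 371682/(-279897) = -194137*(-1/25620) + 371682*(-1/279897) = 194137/25620 - 123894/93299 = 14938623683/2390320380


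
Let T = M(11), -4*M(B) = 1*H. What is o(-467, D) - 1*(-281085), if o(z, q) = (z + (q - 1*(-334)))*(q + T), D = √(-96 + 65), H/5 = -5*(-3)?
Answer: 1134191/4 - 607*I*√31/4 ≈ 2.8355e+5 - 844.91*I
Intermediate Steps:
H = 75 (H = 5*(-5*(-3)) = 5*15 = 75)
M(B) = -75/4
T = -75/4 ≈ -18.750
D = I*√31 (D = √(-31) = I*√31 ≈ 5.5678*I)
o(z, q) = (-75/4 + q)*(334 + q + z) (o(z, q) = (z + (q - 1*(-334)))*(q - 75/4) = (z + (q + 334))*(-75/4 + q) = (z + (334 + q))*(-75/4 + q) = (334 + q + z)*(-75/4 + q) = (-75/4 + q)*(334 + q + z))
o(-467, D) - 1*(-281085) = (-12525/2 + (I*√31)² - 75/4*(-467) + 1261*(I*√31)/4 + (I*√31)*(-467)) - 1*(-281085) = (-12525/2 - 31 + 35025/4 + 1261*I*√31/4 - 467*I*√31) + 281085 = (9851/4 - 607*I*√31/4) + 281085 = 1134191/4 - 607*I*√31/4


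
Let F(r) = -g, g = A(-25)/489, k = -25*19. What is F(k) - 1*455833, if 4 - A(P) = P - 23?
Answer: -222902389/489 ≈ -4.5583e+5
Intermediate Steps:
k = -475
A(P) = 27 - P (A(P) = 4 - (P - 23) = 4 - (-23 + P) = 4 + (23 - P) = 27 - P)
g = 52/489 (g = (27 - 1*(-25))/489 = (27 + 25)*(1/489) = 52*(1/489) = 52/489 ≈ 0.10634)
F(r) = -52/489 (F(r) = -1*52/489 = -52/489)
F(k) - 1*455833 = -52/489 - 1*455833 = -52/489 - 455833 = -222902389/489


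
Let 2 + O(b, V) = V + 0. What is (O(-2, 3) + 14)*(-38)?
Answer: -570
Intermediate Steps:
O(b, V) = -2 + V (O(b, V) = -2 + (V + 0) = -2 + V)
(O(-2, 3) + 14)*(-38) = ((-2 + 3) + 14)*(-38) = (1 + 14)*(-38) = 15*(-38) = -570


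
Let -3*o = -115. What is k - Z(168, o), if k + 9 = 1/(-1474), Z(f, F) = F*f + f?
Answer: -9753459/1474 ≈ -6617.0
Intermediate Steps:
o = 115/3 (o = -⅓*(-115) = 115/3 ≈ 38.333)
Z(f, F) = f + F*f
k = -13267/1474 (k = -9 + 1/(-1474) = -9 - 1/1474 = -13267/1474 ≈ -9.0007)
k - Z(168, o) = -13267/1474 - 168*(1 + 115/3) = -13267/1474 - 168*118/3 = -13267/1474 - 1*6608 = -13267/1474 - 6608 = -9753459/1474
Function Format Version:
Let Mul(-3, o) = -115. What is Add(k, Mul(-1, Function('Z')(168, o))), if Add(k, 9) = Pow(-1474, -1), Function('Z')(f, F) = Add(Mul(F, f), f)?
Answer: Rational(-9753459, 1474) ≈ -6617.0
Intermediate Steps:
o = Rational(115, 3) (o = Mul(Rational(-1, 3), -115) = Rational(115, 3) ≈ 38.333)
Function('Z')(f, F) = Add(f, Mul(F, f))
k = Rational(-13267, 1474) (k = Add(-9, Pow(-1474, -1)) = Add(-9, Rational(-1, 1474)) = Rational(-13267, 1474) ≈ -9.0007)
Add(k, Mul(-1, Function('Z')(168, o))) = Add(Rational(-13267, 1474), Mul(-1, Mul(168, Add(1, Rational(115, 3))))) = Add(Rational(-13267, 1474), Mul(-1, Mul(168, Rational(118, 3)))) = Add(Rational(-13267, 1474), Mul(-1, 6608)) = Add(Rational(-13267, 1474), -6608) = Rational(-9753459, 1474)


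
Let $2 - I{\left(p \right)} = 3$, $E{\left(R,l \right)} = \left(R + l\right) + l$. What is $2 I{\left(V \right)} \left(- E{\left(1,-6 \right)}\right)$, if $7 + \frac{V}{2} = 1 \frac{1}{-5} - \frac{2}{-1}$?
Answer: $-22$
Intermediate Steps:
$E{\left(R,l \right)} = R + 2 l$
$V = - \frac{52}{5}$ ($V = -14 + 2 \left(1 \frac{1}{-5} - \frac{2}{-1}\right) = -14 + 2 \left(1 \left(- \frac{1}{5}\right) - -2\right) = -14 + 2 \left(- \frac{1}{5} + 2\right) = -14 + 2 \cdot \frac{9}{5} = -14 + \frac{18}{5} = - \frac{52}{5} \approx -10.4$)
$I{\left(p \right)} = -1$ ($I{\left(p \right)} = 2 - 3 = -1$)
$2 I{\left(V \right)} \left(- E{\left(1,-6 \right)}\right) = 2 \left(-1\right) \left(- (1 + 2 \left(-6\right))\right) = - 2 \left(- (1 - 12)\right) = - 2 \left(\left(-1\right) \left(-11\right)\right) = \left(-2\right) 11 = -22$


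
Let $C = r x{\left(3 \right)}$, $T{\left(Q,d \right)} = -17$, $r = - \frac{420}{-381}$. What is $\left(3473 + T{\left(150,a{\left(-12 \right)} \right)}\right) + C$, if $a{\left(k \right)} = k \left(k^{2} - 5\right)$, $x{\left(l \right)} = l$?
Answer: $\frac{439332}{127} \approx 3459.3$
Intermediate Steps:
$r = \frac{140}{127}$ ($r = \left(-420\right) \left(- \frac{1}{381}\right) = \frac{140}{127} \approx 1.1024$)
$a{\left(k \right)} = k \left(-5 + k^{2}\right)$
$C = \frac{420}{127}$ ($C = \frac{140}{127} \cdot 3 = \frac{420}{127} \approx 3.3071$)
$\left(3473 + T{\left(150,a{\left(-12 \right)} \right)}\right) + C = \left(3473 - 17\right) + \frac{420}{127} = 3456 + \frac{420}{127} = \frac{439332}{127}$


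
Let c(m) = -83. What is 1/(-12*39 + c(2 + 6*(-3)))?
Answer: -1/551 ≈ -0.0018149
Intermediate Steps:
1/(-12*39 + c(2 + 6*(-3))) = 1/(-12*39 - 83) = 1/(-468 - 83) = 1/(-551) = -1/551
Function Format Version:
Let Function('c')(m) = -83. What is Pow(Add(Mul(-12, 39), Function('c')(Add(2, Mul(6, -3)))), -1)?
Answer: Rational(-1, 551) ≈ -0.0018149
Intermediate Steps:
Pow(Add(Mul(-12, 39), Function('c')(Add(2, Mul(6, -3)))), -1) = Pow(Add(Mul(-12, 39), -83), -1) = Pow(Add(-468, -83), -1) = Pow(-551, -1) = Rational(-1, 551)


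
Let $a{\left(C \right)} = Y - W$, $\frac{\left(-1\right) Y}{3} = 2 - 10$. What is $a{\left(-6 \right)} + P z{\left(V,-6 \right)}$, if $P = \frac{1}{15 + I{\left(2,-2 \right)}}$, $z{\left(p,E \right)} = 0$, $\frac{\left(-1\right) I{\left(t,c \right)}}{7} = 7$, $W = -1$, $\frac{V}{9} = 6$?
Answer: $25$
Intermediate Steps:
$V = 54$ ($V = 9 \cdot 6 = 54$)
$I{\left(t,c \right)} = -49$ ($I{\left(t,c \right)} = \left(-7\right) 7 = -49$)
$Y = 24$ ($Y = - 3 \left(2 - 10\right) = \left(-3\right) \left(-8\right) = 24$)
$a{\left(C \right)} = 25$ ($a{\left(C \right)} = 24 - -1 = 24 + 1 = 25$)
$P = - \frac{1}{34}$ ($P = \frac{1}{15 - 49} = \frac{1}{-34} = - \frac{1}{34} \approx -0.029412$)
$a{\left(-6 \right)} + P z{\left(V,-6 \right)} = 25 - 0 = 25 + 0 = 25$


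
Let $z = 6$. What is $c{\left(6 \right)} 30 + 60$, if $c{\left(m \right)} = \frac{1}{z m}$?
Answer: $\frac{365}{6} \approx 60.833$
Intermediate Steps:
$c{\left(m \right)} = \frac{1}{6 m}$
$c{\left(6 \right)} 30 + 60 = \frac{1}{6 \cdot 6} \cdot 30 + 60 = \frac{1}{6} \cdot \frac{1}{6} \cdot 30 + 60 = \frac{1}{36} \cdot 30 + 60 = \frac{5}{6} + 60 = \frac{365}{6}$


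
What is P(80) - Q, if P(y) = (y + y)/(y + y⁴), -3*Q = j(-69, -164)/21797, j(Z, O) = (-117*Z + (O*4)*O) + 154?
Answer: 19765159531/11160085797 ≈ 1.7711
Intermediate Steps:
j(Z, O) = 154 - 117*Z + 4*O² (j(Z, O) = (-117*Z + (4*O)*O) + 154 = (-117*Z + 4*O²) + 154 = 154 - 117*Z + 4*O²)
Q = -115811/65391 (Q = -(154 - 117*(-69) + 4*(-164)²)/(3*21797) = -(154 + 8073 + 4*26896)/(3*21797) = -(154 + 8073 + 107584)/(3*21797) = -115811/(3*21797) = -⅓*115811/21797 = -115811/65391 ≈ -1.7711)
P(y) = 2*y/(y + y⁴) (P(y) = (2*y)/(y + y⁴) = 2*y/(y + y⁴))
P(80) - Q = 2/(1 + 80³) - 1*(-115811/65391) = 2/(1 + 512000) + 115811/65391 = 2/512001 + 115811/65391 = 19765159531/11160085797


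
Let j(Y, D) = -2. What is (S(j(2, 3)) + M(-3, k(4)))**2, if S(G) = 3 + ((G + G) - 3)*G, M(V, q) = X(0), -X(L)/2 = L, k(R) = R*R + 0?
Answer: 289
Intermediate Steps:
k(R) = R**2 (k(R) = R**2 + 0 = R**2)
X(L) = -2*L
M(V, q) = 0 (M(V, q) = -2*0 = 0)
S(G) = 3 + G*(-3 + 2*G) (S(G) = 3 + (2*G - 3)*G = 3 + (-3 + 2*G)*G = 3 + G*(-3 + 2*G))
(S(j(2, 3)) + M(-3, k(4)))**2 = ((3 - 3*(-2) + 2*(-2)**2) + 0)**2 = ((3 + 6 + 2*4) + 0)**2 = ((3 + 6 + 8) + 0)**2 = (17 + 0)**2 = 17**2 = 289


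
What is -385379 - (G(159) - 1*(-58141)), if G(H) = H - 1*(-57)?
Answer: -443736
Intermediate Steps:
G(H) = 57 + H (G(H) = H + 57 = 57 + H)
-385379 - (G(159) - 1*(-58141)) = -385379 - ((57 + 159) - 1*(-58141)) = -385379 - (216 + 58141) = -385379 - 1*58357 = -385379 - 58357 = -443736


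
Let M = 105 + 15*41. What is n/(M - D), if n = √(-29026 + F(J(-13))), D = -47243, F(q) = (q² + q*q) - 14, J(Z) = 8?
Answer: 4*I*√1807/47963 ≈ 0.0035451*I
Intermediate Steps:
M = 720 (M = 105 + 615 = 720)
F(q) = -14 + 2*q² (F(q) = (q² + q²) - 14 = 2*q² - 14 = -14 + 2*q²)
n = 4*I*√1807 (n = √(-29026 + (-14 + 2*8²)) = √(-29026 + (-14 + 2*64)) = √(-29026 + (-14 + 128)) = √(-29026 + 114) = √(-28912) = 4*I*√1807 ≈ 170.04*I)
n/(M - D) = (4*I*√1807)/(720 - 1*(-47243)) = (4*I*√1807)/(720 + 47243) = (4*I*√1807)/47963 = (4*I*√1807)*(1/47963) = 4*I*√1807/47963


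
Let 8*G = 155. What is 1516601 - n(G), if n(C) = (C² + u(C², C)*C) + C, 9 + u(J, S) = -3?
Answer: 97052079/64 ≈ 1.5164e+6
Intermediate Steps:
G = 155/8 (G = (⅛)*155 = 155/8 ≈ 19.375)
u(J, S) = -12 (u(J, S) = -9 - 3 = -12)
n(C) = C² - 11*C (n(C) = (C² - 12*C) + C = C² - 11*C)
1516601 - n(G) = 1516601 - 155*(-11 + 155/8)/8 = 1516601 - 155*67/(8*8) = 1516601 - 1*10385/64 = 1516601 - 10385/64 = 97052079/64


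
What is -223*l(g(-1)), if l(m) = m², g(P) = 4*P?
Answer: -3568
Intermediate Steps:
-223*l(g(-1)) = -223*(4*(-1))² = -223*(-4)² = -223*16 = -3568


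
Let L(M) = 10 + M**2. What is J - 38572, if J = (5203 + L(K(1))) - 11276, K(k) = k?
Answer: -44634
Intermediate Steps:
J = -6062 (J = (5203 + (10 + 1**2)) - 11276 = (5203 + (10 + 1)) - 11276 = (5203 + 11) - 11276 = 5214 - 11276 = -6062)
J - 38572 = -6062 - 38572 = -44634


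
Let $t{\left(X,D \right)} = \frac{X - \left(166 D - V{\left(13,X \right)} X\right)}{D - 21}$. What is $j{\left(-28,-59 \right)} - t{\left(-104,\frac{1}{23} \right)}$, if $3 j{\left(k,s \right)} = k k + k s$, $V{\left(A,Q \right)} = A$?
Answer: $\frac{178865}{241} \approx 742.18$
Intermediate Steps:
$j{\left(k,s \right)} = \frac{k^{2}}{3} + \frac{k s}{3}$ ($j{\left(k,s \right)} = \frac{k k + k s}{3} = \frac{k^{2} + k s}{3} = \frac{k^{2}}{3} + \frac{k s}{3}$)
$t{\left(X,D \right)} = \frac{- 166 D + 14 X}{-21 + D}$ ($t{\left(X,D \right)} = \frac{X - \left(- 13 X + 166 D\right)}{D - 21} = \frac{X - \left(- 13 X + 166 D\right)}{-21 + D} = \frac{- 166 D + 14 X}{-21 + D}$)
$j{\left(-28,-59 \right)} - t{\left(-104,\frac{1}{23} \right)} = \frac{1}{3} \left(-28\right) \left(-28 - 59\right) - \frac{2 \left(- \frac{83}{23} + 7 \left(-104\right)\right)}{-21 + \frac{1}{23}} = \frac{1}{3} \left(-28\right) \left(-87\right) - \frac{2 \left(\left(-83\right) \frac{1}{23} - 728\right)}{-21 + \frac{1}{23}} = 812 - \frac{2 \left(- \frac{83}{23} - 728\right)}{- \frac{482}{23}} = 812 - 2 \left(- \frac{23}{482}\right) \left(- \frac{16827}{23}\right) = 812 - \frac{16827}{241} = \frac{178865}{241}$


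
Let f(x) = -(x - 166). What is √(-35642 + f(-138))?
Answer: I*√35338 ≈ 187.98*I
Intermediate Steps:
f(x) = 166 - x (f(x) = -(-166 + x) = 166 - x)
√(-35642 + f(-138)) = √(-35642 + (166 - 1*(-138))) = √(-35642 + (166 + 138)) = √(-35642 + 304) = √(-35338) = I*√35338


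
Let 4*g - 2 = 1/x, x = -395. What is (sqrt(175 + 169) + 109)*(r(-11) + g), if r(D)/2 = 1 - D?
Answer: 4219281/1580 + 38709*sqrt(86)/790 ≈ 3124.8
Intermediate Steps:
r(D) = 2 - 2*D (r(D) = 2*(1 - D) = 2 - 2*D)
g = 789/1580 (g = 1/2 + (1/4)/(-395) = 1/2 + (1/4)*(-1/395) = 1/2 - 1/1580 = 789/1580 ≈ 0.49937)
(sqrt(175 + 169) + 109)*(r(-11) + g) = (sqrt(175 + 169) + 109)*((2 - 2*(-11)) + 789/1580) = (sqrt(344) + 109)*((2 + 22) + 789/1580) = (2*sqrt(86) + 109)*(24 + 789/1580) = (109 + 2*sqrt(86))*(38709/1580) = 4219281/1580 + 38709*sqrt(86)/790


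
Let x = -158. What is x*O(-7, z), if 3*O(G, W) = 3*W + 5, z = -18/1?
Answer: 7742/3 ≈ 2580.7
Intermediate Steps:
z = -18 (z = -18*1 = -18)
O(G, W) = 5/3 + W (O(G, W) = (3*W + 5)/3 = (5 + 3*W)/3 = 5/3 + W)
x*O(-7, z) = -158*(5/3 - 18) = -158*(-49/3) = 7742/3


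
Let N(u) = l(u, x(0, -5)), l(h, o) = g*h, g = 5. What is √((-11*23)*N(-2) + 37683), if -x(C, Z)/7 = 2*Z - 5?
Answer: √40213 ≈ 200.53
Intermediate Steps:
x(C, Z) = 35 - 14*Z (x(C, Z) = -7*(2*Z - 5) = -7*(-5 + 2*Z) = 35 - 14*Z)
l(h, o) = 5*h
N(u) = 5*u
√((-11*23)*N(-2) + 37683) = √((-11*23)*(5*(-2)) + 37683) = √(-253*(-10) + 37683) = √(2530 + 37683) = √40213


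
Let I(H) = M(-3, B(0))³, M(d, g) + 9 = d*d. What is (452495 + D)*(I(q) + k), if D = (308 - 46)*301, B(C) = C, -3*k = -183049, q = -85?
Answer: 32421455831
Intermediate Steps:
k = 183049/3 (k = -⅓*(-183049) = 183049/3 ≈ 61016.)
M(d, g) = -9 + d² (M(d, g) = -9 + d*d = -9 + d²)
D = 78862 (D = 262*301 = 78862)
I(H) = 0 (I(H) = (-9 + (-3)²)³ = (-9 + 9)³ = 0³ = 0)
(452495 + D)*(I(q) + k) = (452495 + 78862)*(0 + 183049/3) = 531357*(183049/3) = 32421455831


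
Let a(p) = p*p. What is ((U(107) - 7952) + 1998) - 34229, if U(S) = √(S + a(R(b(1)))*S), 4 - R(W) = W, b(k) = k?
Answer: -40183 + √1070 ≈ -40150.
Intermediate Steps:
R(W) = 4 - W
a(p) = p²
U(S) = √10*√S (U(S) = √(S + (4 - 1*1)²*S) = √(S + (4 - 1)²*S) = √(S + 3²*S) = √(S + 9*S) = √(10*S) = √10*√S)
((U(107) - 7952) + 1998) - 34229 = ((√10*√107 - 7952) + 1998) - 34229 = ((√1070 - 7952) + 1998) - 34229 = ((-7952 + √1070) + 1998) - 34229 = (-5954 + √1070) - 34229 = -40183 + √1070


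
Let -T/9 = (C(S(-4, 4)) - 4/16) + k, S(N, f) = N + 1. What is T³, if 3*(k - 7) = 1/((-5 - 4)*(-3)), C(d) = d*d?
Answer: -133197960043/46656 ≈ -2.8549e+6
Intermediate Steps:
S(N, f) = 1 + N
C(d) = d²
k = 568/81 (k = 7 + 1/(3*(((-5 - 4)*(-3)))) = 7 + 1/(3*((-9*(-3)))) = 7 + (⅓)/27 = 7 + (⅓)*(1/27) = 7 + 1/81 = 568/81 ≈ 7.0123)
T = -5107/36 (T = -9*(((1 - 4)² - 4/16) + 568/81) = -9*(((-3)² - 4*1/16) + 568/81) = -9*((9 - ¼) + 568/81) = -9*(35/4 + 568/81) = -9*5107/324 = -5107/36 ≈ -141.86)
T³ = (-5107/36)³ = -133197960043/46656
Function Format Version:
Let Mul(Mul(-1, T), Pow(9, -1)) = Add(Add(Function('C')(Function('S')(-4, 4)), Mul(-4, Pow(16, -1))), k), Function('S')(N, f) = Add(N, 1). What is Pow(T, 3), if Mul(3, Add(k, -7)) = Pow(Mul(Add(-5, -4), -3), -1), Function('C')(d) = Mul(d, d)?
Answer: Rational(-133197960043, 46656) ≈ -2.8549e+6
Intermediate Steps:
Function('S')(N, f) = Add(1, N)
Function('C')(d) = Pow(d, 2)
k = Rational(568, 81) (k = Add(7, Mul(Rational(1, 3), Pow(Mul(Add(-5, -4), -3), -1))) = Add(7, Mul(Rational(1, 3), Pow(Mul(-9, -3), -1))) = Add(7, Mul(Rational(1, 3), Pow(27, -1))) = Add(7, Mul(Rational(1, 3), Rational(1, 27))) = Add(7, Rational(1, 81)) = Rational(568, 81) ≈ 7.0123)
T = Rational(-5107, 36) (T = Mul(-9, Add(Add(Pow(Add(1, -4), 2), Mul(-4, Pow(16, -1))), Rational(568, 81))) = Mul(-9, Add(Add(Pow(-3, 2), Mul(-4, Rational(1, 16))), Rational(568, 81))) = Mul(-9, Add(Add(9, Rational(-1, 4)), Rational(568, 81))) = Mul(-9, Add(Rational(35, 4), Rational(568, 81))) = Mul(-9, Rational(5107, 324)) = Rational(-5107, 36) ≈ -141.86)
Pow(T, 3) = Pow(Rational(-5107, 36), 3) = Rational(-133197960043, 46656)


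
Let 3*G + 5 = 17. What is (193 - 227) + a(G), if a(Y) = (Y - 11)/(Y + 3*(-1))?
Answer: -41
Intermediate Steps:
G = 4 (G = -5/3 + (1/3)*17 = -5/3 + 17/3 = 4)
a(Y) = (-11 + Y)/(-3 + Y) (a(Y) = (-11 + Y)/(Y - 3) = (-11 + Y)/(-3 + Y))
(193 - 227) + a(G) = (193 - 227) + (-11 + 4)/(-3 + 4) = -34 - 7/1 = -34 + 1*(-7) = -34 - 7 = -41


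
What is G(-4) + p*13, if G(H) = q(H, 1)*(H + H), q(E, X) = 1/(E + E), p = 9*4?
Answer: 469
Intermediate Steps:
p = 36
q(E, X) = 1/(2*E)
G(H) = 1 (G(H) = (1/(2*H))*(H + H) = (1/(2*H))*(2*H) = 1)
G(-4) + p*13 = 1 + 36*13 = 1 + 468 = 469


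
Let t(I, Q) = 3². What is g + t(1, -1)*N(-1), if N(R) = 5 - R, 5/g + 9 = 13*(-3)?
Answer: 2587/48 ≈ 53.896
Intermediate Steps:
g = -5/48 (g = 5/(-9 + 13*(-3)) = 5/(-9 - 39) = 5/(-48) = 5*(-1/48) = -5/48 ≈ -0.10417)
t(I, Q) = 9
g + t(1, -1)*N(-1) = -5/48 + 9*(5 - 1*(-1)) = -5/48 + 9*(5 + 1) = -5/48 + 9*6 = -5/48 + 54 = 2587/48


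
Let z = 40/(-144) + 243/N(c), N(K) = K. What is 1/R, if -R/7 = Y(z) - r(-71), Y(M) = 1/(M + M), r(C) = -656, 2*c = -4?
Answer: -2192/10065601 ≈ -0.00021777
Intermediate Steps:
c = -2 (c = (½)*(-4) = -2)
z = -1096/9 (z = 40/(-144) + 243/(-2) = 40*(-1/144) + 243*(-½) = -5/18 - 243/2 = -1096/9 ≈ -121.78)
Y(M) = 1/(2*M)
R = -10065601/2192 (R = -7*(1/(2*(-1096/9)) - 1*(-656)) = -7*((½)*(-9/1096) + 656) = -7*(-9/2192 + 656) = -7*1437943/2192 = -10065601/2192 ≈ -4592.0)
1/R = 1/(-10065601/2192) = -2192/10065601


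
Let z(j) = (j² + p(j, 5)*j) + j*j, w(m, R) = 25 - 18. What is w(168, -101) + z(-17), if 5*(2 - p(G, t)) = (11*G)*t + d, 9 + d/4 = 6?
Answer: -13344/5 ≈ -2668.8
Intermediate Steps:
d = -12 (d = -36 + 4*6 = -36 + 24 = -12)
w(m, R) = 7
p(G, t) = 22/5 - 11*G*t/5 (p(G, t) = 2 - ((11*G)*t - 12)/5 = 2 - (11*G*t - 12)/5 = 2 - (-12 + 11*G*t)/5 = 2 + (12/5 - 11*G*t/5) = 22/5 - 11*G*t/5)
z(j) = 2*j² + j*(22/5 - 11*j) (z(j) = (j² + (22/5 - 11/5*j*5)*j) + j*j = (j² + (22/5 - 11*j)*j) + j² = (j² + j*(22/5 - 11*j)) + j² = 2*j² + j*(22/5 - 11*j))
w(168, -101) + z(-17) = 7 + (⅕)*(-17)*(22 - 45*(-17)) = 7 + (⅕)*(-17)*(22 + 765) = 7 + (⅕)*(-17)*787 = 7 - 13379/5 = -13344/5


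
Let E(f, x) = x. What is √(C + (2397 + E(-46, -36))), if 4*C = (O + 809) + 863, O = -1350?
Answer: √9766/2 ≈ 49.412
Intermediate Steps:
C = 161/2 (C = ((-1350 + 809) + 863)/4 = (-541 + 863)/4 = (¼)*322 = 161/2 ≈ 80.500)
√(C + (2397 + E(-46, -36))) = √(161/2 + (2397 - 36)) = √(161/2 + 2361) = √(4883/2) = √9766/2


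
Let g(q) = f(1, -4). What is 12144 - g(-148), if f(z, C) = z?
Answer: 12143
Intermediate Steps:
g(q) = 1
12144 - g(-148) = 12144 - 1*1 = 12144 - 1 = 12143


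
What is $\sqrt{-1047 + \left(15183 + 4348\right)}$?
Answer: $2 \sqrt{4621} \approx 135.96$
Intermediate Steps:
$\sqrt{-1047 + \left(15183 + 4348\right)} = \sqrt{-1047 + 19531} = \sqrt{18484} = 2 \sqrt{4621}$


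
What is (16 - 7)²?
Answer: 81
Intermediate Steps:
(16 - 7)² = 9² = 81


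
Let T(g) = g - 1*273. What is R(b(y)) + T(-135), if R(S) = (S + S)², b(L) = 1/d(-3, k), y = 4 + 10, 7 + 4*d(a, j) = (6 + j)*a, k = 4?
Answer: -558488/1369 ≈ -407.95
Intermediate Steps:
T(g) = -273 + g (T(g) = g - 273 = -273 + g)
d(a, j) = -7/4 + a*(6 + j)/4 (d(a, j) = -7/4 + ((6 + j)*a)/4 = -7/4 + (a*(6 + j))/4 = -7/4 + a*(6 + j)/4)
y = 14
b(L) = -4/37 (b(L) = 1/(-7/4 + (3/2)*(-3) + (¼)*(-3)*4) = 1/(-7/4 - 9/2 - 3) = 1/(-37/4) = -4/37)
R(S) = 4*S² (R(S) = (2*S)² = 4*S²)
R(b(y)) + T(-135) = 4*(-4/37)² + (-273 - 135) = 4*(16/1369) - 408 = 64/1369 - 408 = -558488/1369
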